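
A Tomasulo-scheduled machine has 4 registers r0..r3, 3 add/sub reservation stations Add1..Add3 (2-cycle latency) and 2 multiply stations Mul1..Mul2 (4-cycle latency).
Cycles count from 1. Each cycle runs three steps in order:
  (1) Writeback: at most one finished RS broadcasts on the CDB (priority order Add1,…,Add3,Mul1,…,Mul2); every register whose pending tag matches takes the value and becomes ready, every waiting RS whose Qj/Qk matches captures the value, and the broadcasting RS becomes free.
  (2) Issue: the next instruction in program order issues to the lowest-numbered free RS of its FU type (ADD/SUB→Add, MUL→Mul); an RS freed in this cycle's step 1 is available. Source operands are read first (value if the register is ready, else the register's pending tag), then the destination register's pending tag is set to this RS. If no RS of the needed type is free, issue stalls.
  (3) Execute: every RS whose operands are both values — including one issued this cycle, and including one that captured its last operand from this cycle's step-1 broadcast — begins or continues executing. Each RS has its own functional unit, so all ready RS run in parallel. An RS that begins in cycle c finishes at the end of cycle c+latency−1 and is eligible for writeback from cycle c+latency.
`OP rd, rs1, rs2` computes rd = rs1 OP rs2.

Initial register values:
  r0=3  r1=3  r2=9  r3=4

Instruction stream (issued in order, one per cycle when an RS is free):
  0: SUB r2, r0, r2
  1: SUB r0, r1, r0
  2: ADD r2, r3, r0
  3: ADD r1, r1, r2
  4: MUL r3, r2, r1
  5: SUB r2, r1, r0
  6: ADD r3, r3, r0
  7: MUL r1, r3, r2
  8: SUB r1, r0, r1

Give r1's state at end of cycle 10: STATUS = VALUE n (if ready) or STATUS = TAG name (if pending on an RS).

  c1: issue SUB r2<-Add1  regs: r0:3,r1:3,r2:Add1,r3:4
  c2: issue SUB r0<-Add2  regs: r0:Add2,r1:3,r2:Add1,r3:4
  c3: CDB Add1=-6; issue ADD r2<-Add1  regs: r0:Add2,r1:3,r2:Add1,r3:4
  c4: CDB Add2=0; issue ADD r1<-Add2  regs: r0:0,r1:Add2,r2:Add1,r3:4
  c5: issue MUL r3<-Mul1  regs: r0:0,r1:Add2,r2:Add1,r3:Mul1
  c6: CDB Add1=4; issue SUB r2<-Add1  regs: r0:0,r1:Add2,r2:Add1,r3:Mul1
  c7: issue ADD r3<-Add3  regs: r0:0,r1:Add2,r2:Add1,r3:Add3
  c8: CDB Add2=7; issue MUL r1<-Mul2  regs: r0:0,r1:Mul2,r2:Add1,r3:Add3
  c9: issue SUB r1<-Add2  regs: r0:0,r1:Add2,r2:Add1,r3:Add3
  c10: CDB Add1=7  regs: r0:0,r1:Add2,r2:7,r3:Add3

STATUS = TAG Add2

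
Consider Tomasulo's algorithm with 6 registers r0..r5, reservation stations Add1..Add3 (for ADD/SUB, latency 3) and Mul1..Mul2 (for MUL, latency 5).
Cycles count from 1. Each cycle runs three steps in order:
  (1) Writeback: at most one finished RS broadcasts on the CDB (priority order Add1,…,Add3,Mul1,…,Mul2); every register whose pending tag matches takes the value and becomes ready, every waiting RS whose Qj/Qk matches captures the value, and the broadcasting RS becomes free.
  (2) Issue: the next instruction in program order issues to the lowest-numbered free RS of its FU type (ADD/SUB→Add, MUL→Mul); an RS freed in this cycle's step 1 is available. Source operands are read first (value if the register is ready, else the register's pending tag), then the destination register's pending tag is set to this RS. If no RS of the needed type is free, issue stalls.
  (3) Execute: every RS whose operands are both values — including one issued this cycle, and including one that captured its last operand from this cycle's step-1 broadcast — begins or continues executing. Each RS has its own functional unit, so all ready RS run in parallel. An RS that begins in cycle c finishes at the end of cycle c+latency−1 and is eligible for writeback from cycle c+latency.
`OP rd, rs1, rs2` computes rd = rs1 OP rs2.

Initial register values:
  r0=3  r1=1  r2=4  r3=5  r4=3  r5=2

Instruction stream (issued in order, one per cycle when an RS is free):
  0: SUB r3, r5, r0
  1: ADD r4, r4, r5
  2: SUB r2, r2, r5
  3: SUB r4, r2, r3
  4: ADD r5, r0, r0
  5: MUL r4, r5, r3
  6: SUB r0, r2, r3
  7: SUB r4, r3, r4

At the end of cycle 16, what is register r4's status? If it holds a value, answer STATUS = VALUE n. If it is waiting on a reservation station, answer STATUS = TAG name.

STATUS = VALUE 5

  c1: issue SUB r3<-Add1  regs: r0:3,r1:1,r2:4,r3:Add1,r4:3,r5:2
  c2: issue ADD r4<-Add2  regs: r0:3,r1:1,r2:4,r3:Add1,r4:Add2,r5:2
  c3: issue SUB r2<-Add3  regs: r0:3,r1:1,r2:Add3,r3:Add1,r4:Add2,r5:2
  c4: CDB Add1=-1; issue SUB r4<-Add1  regs: r0:3,r1:1,r2:Add3,r3:-1,r4:Add1,r5:2
  c5: CDB Add2=5; issue ADD r5<-Add2  regs: r0:3,r1:1,r2:Add3,r3:-1,r4:Add1,r5:Add2
  c6: CDB Add3=2; issue MUL r4<-Mul1  regs: r0:3,r1:1,r2:2,r3:-1,r4:Mul1,r5:Add2
  c7: issue SUB r0<-Add3  regs: r0:Add3,r1:1,r2:2,r3:-1,r4:Mul1,r5:Add2
  c8: CDB Add2=6; issue SUB r4<-Add2  regs: r0:Add3,r1:1,r2:2,r3:-1,r4:Add2,r5:6
  c9: CDB Add1=3  regs: r0:Add3,r1:1,r2:2,r3:-1,r4:Add2,r5:6
  c10: CDB Add3=3  regs: r0:3,r1:1,r2:2,r3:-1,r4:Add2,r5:6
  c11: -  regs: r0:3,r1:1,r2:2,r3:-1,r4:Add2,r5:6
  c12: -  regs: r0:3,r1:1,r2:2,r3:-1,r4:Add2,r5:6
  c13: CDB Mul1=-6  regs: r0:3,r1:1,r2:2,r3:-1,r4:Add2,r5:6
  c14: -  regs: r0:3,r1:1,r2:2,r3:-1,r4:Add2,r5:6
  c15: -  regs: r0:3,r1:1,r2:2,r3:-1,r4:Add2,r5:6
  c16: CDB Add2=5  regs: r0:3,r1:1,r2:2,r3:-1,r4:5,r5:6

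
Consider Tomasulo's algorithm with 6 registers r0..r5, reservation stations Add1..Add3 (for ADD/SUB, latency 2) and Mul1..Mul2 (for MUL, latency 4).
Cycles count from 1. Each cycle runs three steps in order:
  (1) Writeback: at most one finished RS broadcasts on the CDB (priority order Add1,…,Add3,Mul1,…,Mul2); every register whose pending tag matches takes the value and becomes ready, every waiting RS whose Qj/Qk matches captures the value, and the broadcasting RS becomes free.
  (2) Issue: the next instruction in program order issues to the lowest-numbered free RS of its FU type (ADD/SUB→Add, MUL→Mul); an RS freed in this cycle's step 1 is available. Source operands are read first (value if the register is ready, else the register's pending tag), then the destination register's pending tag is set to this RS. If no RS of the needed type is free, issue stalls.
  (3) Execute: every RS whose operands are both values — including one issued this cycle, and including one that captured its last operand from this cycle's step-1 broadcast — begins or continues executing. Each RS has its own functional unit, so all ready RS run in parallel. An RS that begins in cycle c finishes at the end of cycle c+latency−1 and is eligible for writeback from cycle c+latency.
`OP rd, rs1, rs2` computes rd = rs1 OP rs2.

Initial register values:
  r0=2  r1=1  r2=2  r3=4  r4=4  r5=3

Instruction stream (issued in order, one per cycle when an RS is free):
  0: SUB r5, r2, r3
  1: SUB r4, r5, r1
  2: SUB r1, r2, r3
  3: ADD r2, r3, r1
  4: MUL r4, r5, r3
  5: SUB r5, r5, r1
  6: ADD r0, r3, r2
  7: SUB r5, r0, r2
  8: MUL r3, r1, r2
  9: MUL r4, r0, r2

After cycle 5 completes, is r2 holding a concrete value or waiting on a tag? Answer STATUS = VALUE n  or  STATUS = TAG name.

cycle 1: issue SUB r5<-Add1 // r0:2,r1:1,r2:2,r3:4,r4:4,r5:Add1
cycle 2: issue SUB r4<-Add2 // r0:2,r1:1,r2:2,r3:4,r4:Add2,r5:Add1
cycle 3: CDB Add1=-2; issue SUB r1<-Add1 // r0:2,r1:Add1,r2:2,r3:4,r4:Add2,r5:-2
cycle 4: issue ADD r2<-Add3 // r0:2,r1:Add1,r2:Add3,r3:4,r4:Add2,r5:-2
cycle 5: CDB Add1=-2; issue MUL r4<-Mul1 // r0:2,r1:-2,r2:Add3,r3:4,r4:Mul1,r5:-2

STATUS = TAG Add3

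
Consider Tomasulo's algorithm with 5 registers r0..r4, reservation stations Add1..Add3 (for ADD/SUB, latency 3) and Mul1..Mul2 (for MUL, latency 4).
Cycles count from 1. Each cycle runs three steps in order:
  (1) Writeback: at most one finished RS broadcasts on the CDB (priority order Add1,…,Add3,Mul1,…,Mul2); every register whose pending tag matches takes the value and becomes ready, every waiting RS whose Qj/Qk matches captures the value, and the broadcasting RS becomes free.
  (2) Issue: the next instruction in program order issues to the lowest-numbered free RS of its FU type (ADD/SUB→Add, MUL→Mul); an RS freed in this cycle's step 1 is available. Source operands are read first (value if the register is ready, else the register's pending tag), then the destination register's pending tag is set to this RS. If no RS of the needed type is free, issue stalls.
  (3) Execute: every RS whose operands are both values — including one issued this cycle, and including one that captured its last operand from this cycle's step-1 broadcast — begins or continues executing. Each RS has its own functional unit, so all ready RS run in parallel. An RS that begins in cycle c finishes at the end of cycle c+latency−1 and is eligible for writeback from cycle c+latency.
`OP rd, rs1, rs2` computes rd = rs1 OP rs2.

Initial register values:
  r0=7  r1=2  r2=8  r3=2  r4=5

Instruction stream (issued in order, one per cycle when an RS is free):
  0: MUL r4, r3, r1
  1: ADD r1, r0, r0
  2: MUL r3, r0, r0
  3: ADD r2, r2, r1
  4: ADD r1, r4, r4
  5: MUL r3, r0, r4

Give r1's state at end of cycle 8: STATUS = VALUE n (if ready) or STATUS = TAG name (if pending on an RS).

c1: issue MUL r4<-Mul1 | r0:7,r1:2,r2:8,r3:2,r4:Mul1
c2: issue ADD r1<-Add1 | r0:7,r1:Add1,r2:8,r3:2,r4:Mul1
c3: issue MUL r3<-Mul2 | r0:7,r1:Add1,r2:8,r3:Mul2,r4:Mul1
c4: issue ADD r2<-Add2 | r0:7,r1:Add1,r2:Add2,r3:Mul2,r4:Mul1
c5: CDB Add1=14; issue ADD r1<-Add1 | r0:7,r1:Add1,r2:Add2,r3:Mul2,r4:Mul1
c6: CDB Mul1=4; issue MUL r3<-Mul1 | r0:7,r1:Add1,r2:Add2,r3:Mul1,r4:4
c7: CDB Mul2=49 | r0:7,r1:Add1,r2:Add2,r3:Mul1,r4:4
c8: CDB Add2=22 | r0:7,r1:Add1,r2:22,r3:Mul1,r4:4

STATUS = TAG Add1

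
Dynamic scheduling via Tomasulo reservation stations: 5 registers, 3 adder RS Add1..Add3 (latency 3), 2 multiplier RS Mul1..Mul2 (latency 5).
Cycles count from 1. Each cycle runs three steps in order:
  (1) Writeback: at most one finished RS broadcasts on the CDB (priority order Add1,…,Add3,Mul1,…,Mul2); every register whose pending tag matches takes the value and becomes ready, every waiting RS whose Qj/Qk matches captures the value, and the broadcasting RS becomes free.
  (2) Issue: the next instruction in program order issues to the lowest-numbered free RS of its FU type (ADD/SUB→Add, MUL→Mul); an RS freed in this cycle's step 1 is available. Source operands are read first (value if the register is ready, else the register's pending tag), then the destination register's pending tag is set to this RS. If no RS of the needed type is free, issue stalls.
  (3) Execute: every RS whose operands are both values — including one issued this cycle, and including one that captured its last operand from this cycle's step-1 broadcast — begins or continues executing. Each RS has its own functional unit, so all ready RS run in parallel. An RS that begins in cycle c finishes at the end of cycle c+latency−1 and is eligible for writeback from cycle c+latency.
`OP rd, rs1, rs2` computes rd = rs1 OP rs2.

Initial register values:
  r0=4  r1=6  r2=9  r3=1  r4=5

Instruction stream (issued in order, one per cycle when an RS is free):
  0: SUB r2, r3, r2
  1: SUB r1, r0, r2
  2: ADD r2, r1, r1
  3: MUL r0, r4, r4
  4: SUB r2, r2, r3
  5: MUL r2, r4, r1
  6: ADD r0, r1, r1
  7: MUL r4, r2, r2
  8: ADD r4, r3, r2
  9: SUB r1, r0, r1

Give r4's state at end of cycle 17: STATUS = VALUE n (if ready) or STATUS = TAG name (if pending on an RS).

STATUS = VALUE 61

  c1: issue SUB r2<-Add1  regs: r0:4,r1:6,r2:Add1,r3:1,r4:5
  c2: issue SUB r1<-Add2  regs: r0:4,r1:Add2,r2:Add1,r3:1,r4:5
  c3: issue ADD r2<-Add3  regs: r0:4,r1:Add2,r2:Add3,r3:1,r4:5
  c4: CDB Add1=-8; issue MUL r0<-Mul1  regs: r0:Mul1,r1:Add2,r2:Add3,r3:1,r4:5
  c5: issue SUB r2<-Add1  regs: r0:Mul1,r1:Add2,r2:Add1,r3:1,r4:5
  c6: issue MUL r2<-Mul2  regs: r0:Mul1,r1:Add2,r2:Mul2,r3:1,r4:5
  c7: CDB Add2=12; issue ADD r0<-Add2  regs: r0:Add2,r1:12,r2:Mul2,r3:1,r4:5
  c8: stall  regs: r0:Add2,r1:12,r2:Mul2,r3:1,r4:5
  c9: CDB Mul1=25; issue MUL r4<-Mul1  regs: r0:Add2,r1:12,r2:Mul2,r3:1,r4:Mul1
  c10: CDB Add2=24; issue ADD r4<-Add2  regs: r0:24,r1:12,r2:Mul2,r3:1,r4:Add2
  c11: CDB Add3=24; issue SUB r1<-Add3  regs: r0:24,r1:Add3,r2:Mul2,r3:1,r4:Add2
  c12: CDB Mul2=60  regs: r0:24,r1:Add3,r2:60,r3:1,r4:Add2
  c13: -  regs: r0:24,r1:Add3,r2:60,r3:1,r4:Add2
  c14: CDB Add1=23  regs: r0:24,r1:Add3,r2:60,r3:1,r4:Add2
  c15: CDB Add2=61  regs: r0:24,r1:Add3,r2:60,r3:1,r4:61
  c16: CDB Add3=12  regs: r0:24,r1:12,r2:60,r3:1,r4:61
  c17: CDB Mul1=3600  regs: r0:24,r1:12,r2:60,r3:1,r4:61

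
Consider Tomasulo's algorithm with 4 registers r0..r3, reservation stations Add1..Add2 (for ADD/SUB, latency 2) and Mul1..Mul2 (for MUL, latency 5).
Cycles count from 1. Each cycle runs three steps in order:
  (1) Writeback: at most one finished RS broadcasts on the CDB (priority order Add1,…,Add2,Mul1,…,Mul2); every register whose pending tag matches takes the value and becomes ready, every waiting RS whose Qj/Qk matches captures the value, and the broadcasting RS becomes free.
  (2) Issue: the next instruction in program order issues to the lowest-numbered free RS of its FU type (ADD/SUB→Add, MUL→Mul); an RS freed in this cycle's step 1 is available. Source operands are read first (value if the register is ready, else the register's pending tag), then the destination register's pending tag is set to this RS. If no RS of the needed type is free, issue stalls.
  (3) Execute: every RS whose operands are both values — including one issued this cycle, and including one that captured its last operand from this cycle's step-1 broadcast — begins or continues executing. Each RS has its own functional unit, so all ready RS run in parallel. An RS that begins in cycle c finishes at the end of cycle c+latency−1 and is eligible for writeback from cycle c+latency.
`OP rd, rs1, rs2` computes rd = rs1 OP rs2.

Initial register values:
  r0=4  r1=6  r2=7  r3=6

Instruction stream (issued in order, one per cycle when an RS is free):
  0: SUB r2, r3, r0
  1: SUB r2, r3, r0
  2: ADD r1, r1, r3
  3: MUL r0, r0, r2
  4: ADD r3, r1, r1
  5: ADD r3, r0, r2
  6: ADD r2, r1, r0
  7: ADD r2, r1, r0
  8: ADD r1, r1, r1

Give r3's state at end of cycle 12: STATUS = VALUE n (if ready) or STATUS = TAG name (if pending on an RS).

STATUS = VALUE 10

c1: issue SUB r2<-Add1 | r0:4,r1:6,r2:Add1,r3:6
c2: issue SUB r2<-Add2 | r0:4,r1:6,r2:Add2,r3:6
c3: CDB Add1=2; issue ADD r1<-Add1 | r0:4,r1:Add1,r2:Add2,r3:6
c4: CDB Add2=2; issue MUL r0<-Mul1 | r0:Mul1,r1:Add1,r2:2,r3:6
c5: CDB Add1=12; issue ADD r3<-Add1 | r0:Mul1,r1:12,r2:2,r3:Add1
c6: issue ADD r3<-Add2 | r0:Mul1,r1:12,r2:2,r3:Add2
c7: CDB Add1=24; issue ADD r2<-Add1 | r0:Mul1,r1:12,r2:Add1,r3:Add2
c8: stall | r0:Mul1,r1:12,r2:Add1,r3:Add2
c9: CDB Mul1=8; stall | r0:8,r1:12,r2:Add1,r3:Add2
c10: stall | r0:8,r1:12,r2:Add1,r3:Add2
c11: CDB Add1=20; issue ADD r2<-Add1 | r0:8,r1:12,r2:Add1,r3:Add2
c12: CDB Add2=10; issue ADD r1<-Add2 | r0:8,r1:Add2,r2:Add1,r3:10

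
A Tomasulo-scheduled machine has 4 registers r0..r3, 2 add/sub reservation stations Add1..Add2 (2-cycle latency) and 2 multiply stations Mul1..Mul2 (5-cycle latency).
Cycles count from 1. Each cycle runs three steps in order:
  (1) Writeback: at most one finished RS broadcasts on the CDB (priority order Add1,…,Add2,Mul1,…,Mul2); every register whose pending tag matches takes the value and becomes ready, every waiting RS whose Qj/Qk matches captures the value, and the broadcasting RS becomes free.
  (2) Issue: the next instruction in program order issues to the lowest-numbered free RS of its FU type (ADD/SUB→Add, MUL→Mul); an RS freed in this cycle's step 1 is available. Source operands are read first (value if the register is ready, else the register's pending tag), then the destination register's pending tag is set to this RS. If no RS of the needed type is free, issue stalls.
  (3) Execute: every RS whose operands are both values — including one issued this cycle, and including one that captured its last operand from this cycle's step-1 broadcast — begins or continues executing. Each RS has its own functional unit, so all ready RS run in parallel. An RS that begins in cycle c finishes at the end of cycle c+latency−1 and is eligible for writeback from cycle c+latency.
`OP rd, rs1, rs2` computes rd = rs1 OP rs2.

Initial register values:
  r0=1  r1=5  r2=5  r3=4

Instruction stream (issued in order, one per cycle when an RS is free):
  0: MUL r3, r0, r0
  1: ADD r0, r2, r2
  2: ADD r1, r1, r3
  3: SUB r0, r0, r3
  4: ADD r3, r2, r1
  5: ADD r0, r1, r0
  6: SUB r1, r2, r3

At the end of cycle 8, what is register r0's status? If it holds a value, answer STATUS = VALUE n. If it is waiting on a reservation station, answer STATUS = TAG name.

c1: issue MUL r3<-Mul1 | r0:1,r1:5,r2:5,r3:Mul1
c2: issue ADD r0<-Add1 | r0:Add1,r1:5,r2:5,r3:Mul1
c3: issue ADD r1<-Add2 | r0:Add1,r1:Add2,r2:5,r3:Mul1
c4: CDB Add1=10; issue SUB r0<-Add1 | r0:Add1,r1:Add2,r2:5,r3:Mul1
c5: stall | r0:Add1,r1:Add2,r2:5,r3:Mul1
c6: CDB Mul1=1; stall | r0:Add1,r1:Add2,r2:5,r3:1
c7: stall | r0:Add1,r1:Add2,r2:5,r3:1
c8: CDB Add1=9; issue ADD r3<-Add1 | r0:9,r1:Add2,r2:5,r3:Add1

STATUS = VALUE 9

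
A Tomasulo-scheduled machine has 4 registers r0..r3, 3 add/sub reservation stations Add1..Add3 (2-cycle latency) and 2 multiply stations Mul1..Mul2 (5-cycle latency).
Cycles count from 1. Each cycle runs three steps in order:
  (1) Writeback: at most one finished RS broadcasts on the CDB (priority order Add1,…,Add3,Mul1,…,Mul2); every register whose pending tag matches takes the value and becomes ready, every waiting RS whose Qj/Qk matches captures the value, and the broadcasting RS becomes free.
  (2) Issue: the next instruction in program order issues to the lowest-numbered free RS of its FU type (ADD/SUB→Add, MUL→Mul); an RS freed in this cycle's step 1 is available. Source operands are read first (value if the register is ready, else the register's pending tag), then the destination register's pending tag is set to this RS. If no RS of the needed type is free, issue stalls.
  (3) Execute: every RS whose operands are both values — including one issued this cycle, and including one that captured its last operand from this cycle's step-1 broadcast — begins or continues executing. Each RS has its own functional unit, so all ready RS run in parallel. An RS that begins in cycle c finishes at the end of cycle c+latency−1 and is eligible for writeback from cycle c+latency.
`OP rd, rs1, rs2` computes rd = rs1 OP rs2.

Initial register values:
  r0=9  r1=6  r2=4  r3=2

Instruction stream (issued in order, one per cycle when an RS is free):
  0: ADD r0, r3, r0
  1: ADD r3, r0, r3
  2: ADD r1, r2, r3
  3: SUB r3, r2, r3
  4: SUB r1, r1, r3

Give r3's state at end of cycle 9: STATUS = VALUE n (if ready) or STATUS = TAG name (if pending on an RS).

STATUS = VALUE -9

cycle 1: issue ADD r0<-Add1 // r0:Add1,r1:6,r2:4,r3:2
cycle 2: issue ADD r3<-Add2 // r0:Add1,r1:6,r2:4,r3:Add2
cycle 3: CDB Add1=11; issue ADD r1<-Add1 // r0:11,r1:Add1,r2:4,r3:Add2
cycle 4: issue SUB r3<-Add3 // r0:11,r1:Add1,r2:4,r3:Add3
cycle 5: CDB Add2=13; issue SUB r1<-Add2 // r0:11,r1:Add2,r2:4,r3:Add3
cycle 6: - // r0:11,r1:Add2,r2:4,r3:Add3
cycle 7: CDB Add1=17 // r0:11,r1:Add2,r2:4,r3:Add3
cycle 8: CDB Add3=-9 // r0:11,r1:Add2,r2:4,r3:-9
cycle 9: - // r0:11,r1:Add2,r2:4,r3:-9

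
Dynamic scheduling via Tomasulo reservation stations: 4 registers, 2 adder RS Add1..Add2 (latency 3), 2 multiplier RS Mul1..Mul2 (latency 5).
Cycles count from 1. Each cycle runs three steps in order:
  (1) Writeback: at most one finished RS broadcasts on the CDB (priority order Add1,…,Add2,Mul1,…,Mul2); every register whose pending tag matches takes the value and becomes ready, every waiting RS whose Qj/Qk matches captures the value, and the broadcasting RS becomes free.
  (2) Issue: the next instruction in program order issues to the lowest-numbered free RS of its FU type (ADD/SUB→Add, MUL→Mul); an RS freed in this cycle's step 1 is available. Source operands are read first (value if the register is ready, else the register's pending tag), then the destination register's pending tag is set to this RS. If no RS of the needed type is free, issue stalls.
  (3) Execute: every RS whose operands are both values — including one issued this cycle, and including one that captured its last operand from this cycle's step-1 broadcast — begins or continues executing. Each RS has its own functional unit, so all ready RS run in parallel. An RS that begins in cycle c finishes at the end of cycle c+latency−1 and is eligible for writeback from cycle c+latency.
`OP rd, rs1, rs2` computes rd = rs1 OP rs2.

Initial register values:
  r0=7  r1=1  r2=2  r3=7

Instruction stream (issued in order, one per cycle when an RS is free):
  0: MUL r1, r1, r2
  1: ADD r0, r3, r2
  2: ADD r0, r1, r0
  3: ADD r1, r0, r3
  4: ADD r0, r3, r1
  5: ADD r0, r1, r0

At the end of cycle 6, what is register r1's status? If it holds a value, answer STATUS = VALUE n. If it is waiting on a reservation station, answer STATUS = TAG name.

  c1: issue MUL r1<-Mul1  regs: r0:7,r1:Mul1,r2:2,r3:7
  c2: issue ADD r0<-Add1  regs: r0:Add1,r1:Mul1,r2:2,r3:7
  c3: issue ADD r0<-Add2  regs: r0:Add2,r1:Mul1,r2:2,r3:7
  c4: stall  regs: r0:Add2,r1:Mul1,r2:2,r3:7
  c5: CDB Add1=9; issue ADD r1<-Add1  regs: r0:Add2,r1:Add1,r2:2,r3:7
  c6: CDB Mul1=2; stall  regs: r0:Add2,r1:Add1,r2:2,r3:7

STATUS = TAG Add1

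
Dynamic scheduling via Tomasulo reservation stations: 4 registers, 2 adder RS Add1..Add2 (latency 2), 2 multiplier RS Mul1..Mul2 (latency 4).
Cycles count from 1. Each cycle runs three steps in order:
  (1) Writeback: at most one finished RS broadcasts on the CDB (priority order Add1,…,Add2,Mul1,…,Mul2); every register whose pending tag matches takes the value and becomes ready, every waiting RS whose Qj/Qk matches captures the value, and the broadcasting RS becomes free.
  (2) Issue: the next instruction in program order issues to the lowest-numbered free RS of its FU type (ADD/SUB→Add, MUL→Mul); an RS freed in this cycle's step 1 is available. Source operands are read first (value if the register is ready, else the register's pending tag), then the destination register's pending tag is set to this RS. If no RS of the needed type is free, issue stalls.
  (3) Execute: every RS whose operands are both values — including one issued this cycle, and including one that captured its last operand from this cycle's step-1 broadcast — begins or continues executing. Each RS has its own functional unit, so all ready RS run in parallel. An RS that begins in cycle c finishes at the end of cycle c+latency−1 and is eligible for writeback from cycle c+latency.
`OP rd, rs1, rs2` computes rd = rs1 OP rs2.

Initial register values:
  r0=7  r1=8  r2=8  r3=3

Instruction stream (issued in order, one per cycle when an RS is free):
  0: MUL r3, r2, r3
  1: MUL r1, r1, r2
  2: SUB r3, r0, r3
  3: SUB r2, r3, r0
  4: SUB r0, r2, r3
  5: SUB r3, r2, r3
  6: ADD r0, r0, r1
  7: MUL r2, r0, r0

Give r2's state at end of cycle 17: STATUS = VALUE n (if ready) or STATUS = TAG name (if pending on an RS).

cycle 1: issue MUL r3<-Mul1 // r0:7,r1:8,r2:8,r3:Mul1
cycle 2: issue MUL r1<-Mul2 // r0:7,r1:Mul2,r2:8,r3:Mul1
cycle 3: issue SUB r3<-Add1 // r0:7,r1:Mul2,r2:8,r3:Add1
cycle 4: issue SUB r2<-Add2 // r0:7,r1:Mul2,r2:Add2,r3:Add1
cycle 5: CDB Mul1=24; stall // r0:7,r1:Mul2,r2:Add2,r3:Add1
cycle 6: CDB Mul2=64; stall // r0:7,r1:64,r2:Add2,r3:Add1
cycle 7: CDB Add1=-17; issue SUB r0<-Add1 // r0:Add1,r1:64,r2:Add2,r3:-17
cycle 8: stall // r0:Add1,r1:64,r2:Add2,r3:-17
cycle 9: CDB Add2=-24; issue SUB r3<-Add2 // r0:Add1,r1:64,r2:-24,r3:Add2
cycle 10: stall // r0:Add1,r1:64,r2:-24,r3:Add2
cycle 11: CDB Add1=-7; issue ADD r0<-Add1 // r0:Add1,r1:64,r2:-24,r3:Add2
cycle 12: CDB Add2=-7; issue MUL r2<-Mul1 // r0:Add1,r1:64,r2:Mul1,r3:-7
cycle 13: CDB Add1=57 // r0:57,r1:64,r2:Mul1,r3:-7
cycle 14: - // r0:57,r1:64,r2:Mul1,r3:-7
cycle 15: - // r0:57,r1:64,r2:Mul1,r3:-7
cycle 16: - // r0:57,r1:64,r2:Mul1,r3:-7
cycle 17: CDB Mul1=3249 // r0:57,r1:64,r2:3249,r3:-7

STATUS = VALUE 3249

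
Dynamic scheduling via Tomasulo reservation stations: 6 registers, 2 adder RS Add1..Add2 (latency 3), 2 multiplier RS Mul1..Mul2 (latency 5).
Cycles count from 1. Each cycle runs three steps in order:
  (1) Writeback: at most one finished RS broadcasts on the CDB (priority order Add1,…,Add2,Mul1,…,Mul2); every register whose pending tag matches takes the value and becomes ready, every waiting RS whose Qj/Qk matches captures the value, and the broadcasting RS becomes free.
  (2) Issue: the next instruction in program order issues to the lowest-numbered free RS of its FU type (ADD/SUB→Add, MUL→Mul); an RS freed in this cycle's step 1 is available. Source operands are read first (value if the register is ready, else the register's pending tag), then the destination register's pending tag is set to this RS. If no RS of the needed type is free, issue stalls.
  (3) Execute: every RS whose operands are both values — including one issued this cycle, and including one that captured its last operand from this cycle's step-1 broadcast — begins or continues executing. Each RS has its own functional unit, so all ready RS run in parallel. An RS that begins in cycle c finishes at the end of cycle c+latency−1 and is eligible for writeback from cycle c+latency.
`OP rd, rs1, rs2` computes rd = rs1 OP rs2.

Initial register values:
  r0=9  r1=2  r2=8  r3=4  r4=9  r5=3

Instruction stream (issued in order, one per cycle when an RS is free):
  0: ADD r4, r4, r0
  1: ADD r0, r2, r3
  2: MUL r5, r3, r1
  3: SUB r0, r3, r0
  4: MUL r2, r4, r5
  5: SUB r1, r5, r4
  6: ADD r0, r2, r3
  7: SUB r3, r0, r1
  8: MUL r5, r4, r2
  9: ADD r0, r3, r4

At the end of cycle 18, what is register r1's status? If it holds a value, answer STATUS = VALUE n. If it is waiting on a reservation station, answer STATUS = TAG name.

STATUS = VALUE -10

  c1: issue ADD r4<-Add1  regs: r0:9,r1:2,r2:8,r3:4,r4:Add1,r5:3
  c2: issue ADD r0<-Add2  regs: r0:Add2,r1:2,r2:8,r3:4,r4:Add1,r5:3
  c3: issue MUL r5<-Mul1  regs: r0:Add2,r1:2,r2:8,r3:4,r4:Add1,r5:Mul1
  c4: CDB Add1=18; issue SUB r0<-Add1  regs: r0:Add1,r1:2,r2:8,r3:4,r4:18,r5:Mul1
  c5: CDB Add2=12; issue MUL r2<-Mul2  regs: r0:Add1,r1:2,r2:Mul2,r3:4,r4:18,r5:Mul1
  c6: issue SUB r1<-Add2  regs: r0:Add1,r1:Add2,r2:Mul2,r3:4,r4:18,r5:Mul1
  c7: stall  regs: r0:Add1,r1:Add2,r2:Mul2,r3:4,r4:18,r5:Mul1
  c8: CDB Add1=-8; issue ADD r0<-Add1  regs: r0:Add1,r1:Add2,r2:Mul2,r3:4,r4:18,r5:Mul1
  c9: CDB Mul1=8; stall  regs: r0:Add1,r1:Add2,r2:Mul2,r3:4,r4:18,r5:8
  c10: stall  regs: r0:Add1,r1:Add2,r2:Mul2,r3:4,r4:18,r5:8
  c11: stall  regs: r0:Add1,r1:Add2,r2:Mul2,r3:4,r4:18,r5:8
  c12: CDB Add2=-10; issue SUB r3<-Add2  regs: r0:Add1,r1:-10,r2:Mul2,r3:Add2,r4:18,r5:8
  c13: issue MUL r5<-Mul1  regs: r0:Add1,r1:-10,r2:Mul2,r3:Add2,r4:18,r5:Mul1
  c14: CDB Mul2=144; stall  regs: r0:Add1,r1:-10,r2:144,r3:Add2,r4:18,r5:Mul1
  c15: stall  regs: r0:Add1,r1:-10,r2:144,r3:Add2,r4:18,r5:Mul1
  c16: stall  regs: r0:Add1,r1:-10,r2:144,r3:Add2,r4:18,r5:Mul1
  c17: CDB Add1=148; issue ADD r0<-Add1  regs: r0:Add1,r1:-10,r2:144,r3:Add2,r4:18,r5:Mul1
  c18: -  regs: r0:Add1,r1:-10,r2:144,r3:Add2,r4:18,r5:Mul1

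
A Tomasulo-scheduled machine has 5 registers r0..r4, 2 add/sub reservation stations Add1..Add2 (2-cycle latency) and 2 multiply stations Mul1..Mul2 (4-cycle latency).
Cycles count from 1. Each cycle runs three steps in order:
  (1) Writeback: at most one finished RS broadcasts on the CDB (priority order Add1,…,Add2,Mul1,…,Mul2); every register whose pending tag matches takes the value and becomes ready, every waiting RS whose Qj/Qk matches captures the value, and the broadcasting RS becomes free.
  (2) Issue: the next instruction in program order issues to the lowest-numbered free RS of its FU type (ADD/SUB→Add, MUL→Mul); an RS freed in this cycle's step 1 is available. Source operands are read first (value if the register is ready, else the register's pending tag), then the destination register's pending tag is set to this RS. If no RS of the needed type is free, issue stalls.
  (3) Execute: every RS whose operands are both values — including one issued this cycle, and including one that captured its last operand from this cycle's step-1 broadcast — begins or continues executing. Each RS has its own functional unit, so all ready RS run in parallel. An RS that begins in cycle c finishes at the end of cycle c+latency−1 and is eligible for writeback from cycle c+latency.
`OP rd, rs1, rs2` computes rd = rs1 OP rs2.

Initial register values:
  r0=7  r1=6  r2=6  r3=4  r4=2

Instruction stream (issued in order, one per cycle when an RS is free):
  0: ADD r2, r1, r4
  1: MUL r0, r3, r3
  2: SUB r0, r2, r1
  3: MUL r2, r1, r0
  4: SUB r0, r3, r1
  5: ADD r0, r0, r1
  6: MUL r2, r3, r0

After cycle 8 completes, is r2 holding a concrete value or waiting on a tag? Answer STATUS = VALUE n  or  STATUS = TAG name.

STATUS = TAG Mul1

cycle 1: issue ADD r2<-Add1 // r0:7,r1:6,r2:Add1,r3:4,r4:2
cycle 2: issue MUL r0<-Mul1 // r0:Mul1,r1:6,r2:Add1,r3:4,r4:2
cycle 3: CDB Add1=8; issue SUB r0<-Add1 // r0:Add1,r1:6,r2:8,r3:4,r4:2
cycle 4: issue MUL r2<-Mul2 // r0:Add1,r1:6,r2:Mul2,r3:4,r4:2
cycle 5: CDB Add1=2; issue SUB r0<-Add1 // r0:Add1,r1:6,r2:Mul2,r3:4,r4:2
cycle 6: CDB Mul1=16; issue ADD r0<-Add2 // r0:Add2,r1:6,r2:Mul2,r3:4,r4:2
cycle 7: CDB Add1=-2; issue MUL r2<-Mul1 // r0:Add2,r1:6,r2:Mul1,r3:4,r4:2
cycle 8: - // r0:Add2,r1:6,r2:Mul1,r3:4,r4:2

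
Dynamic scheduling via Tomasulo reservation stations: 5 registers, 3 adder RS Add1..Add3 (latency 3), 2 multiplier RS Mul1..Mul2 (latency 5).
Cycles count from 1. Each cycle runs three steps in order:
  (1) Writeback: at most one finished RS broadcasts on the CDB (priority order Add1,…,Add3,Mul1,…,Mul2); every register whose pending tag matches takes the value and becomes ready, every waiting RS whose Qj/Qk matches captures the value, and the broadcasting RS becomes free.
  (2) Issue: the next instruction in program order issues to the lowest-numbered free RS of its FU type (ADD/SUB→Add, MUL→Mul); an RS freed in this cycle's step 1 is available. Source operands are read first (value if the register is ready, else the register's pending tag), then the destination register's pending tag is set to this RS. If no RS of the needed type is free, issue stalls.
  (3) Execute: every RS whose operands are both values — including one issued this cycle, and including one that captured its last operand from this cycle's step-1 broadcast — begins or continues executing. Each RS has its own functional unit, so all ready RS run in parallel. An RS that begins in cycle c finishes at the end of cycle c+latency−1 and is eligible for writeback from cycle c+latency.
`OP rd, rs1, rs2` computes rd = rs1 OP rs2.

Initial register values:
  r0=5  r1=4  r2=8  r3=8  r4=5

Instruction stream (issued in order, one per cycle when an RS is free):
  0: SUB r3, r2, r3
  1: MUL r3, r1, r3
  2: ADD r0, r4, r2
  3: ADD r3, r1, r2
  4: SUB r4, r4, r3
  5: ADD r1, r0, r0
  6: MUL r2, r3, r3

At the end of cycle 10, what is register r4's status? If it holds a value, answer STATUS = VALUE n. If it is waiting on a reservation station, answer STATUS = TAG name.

c1: issue SUB r3<-Add1 | r0:5,r1:4,r2:8,r3:Add1,r4:5
c2: issue MUL r3<-Mul1 | r0:5,r1:4,r2:8,r3:Mul1,r4:5
c3: issue ADD r0<-Add2 | r0:Add2,r1:4,r2:8,r3:Mul1,r4:5
c4: CDB Add1=0; issue ADD r3<-Add1 | r0:Add2,r1:4,r2:8,r3:Add1,r4:5
c5: issue SUB r4<-Add3 | r0:Add2,r1:4,r2:8,r3:Add1,r4:Add3
c6: CDB Add2=13; issue ADD r1<-Add2 | r0:13,r1:Add2,r2:8,r3:Add1,r4:Add3
c7: CDB Add1=12; issue MUL r2<-Mul2 | r0:13,r1:Add2,r2:Mul2,r3:12,r4:Add3
c8: - | r0:13,r1:Add2,r2:Mul2,r3:12,r4:Add3
c9: CDB Add2=26 | r0:13,r1:26,r2:Mul2,r3:12,r4:Add3
c10: CDB Add3=-7 | r0:13,r1:26,r2:Mul2,r3:12,r4:-7

STATUS = VALUE -7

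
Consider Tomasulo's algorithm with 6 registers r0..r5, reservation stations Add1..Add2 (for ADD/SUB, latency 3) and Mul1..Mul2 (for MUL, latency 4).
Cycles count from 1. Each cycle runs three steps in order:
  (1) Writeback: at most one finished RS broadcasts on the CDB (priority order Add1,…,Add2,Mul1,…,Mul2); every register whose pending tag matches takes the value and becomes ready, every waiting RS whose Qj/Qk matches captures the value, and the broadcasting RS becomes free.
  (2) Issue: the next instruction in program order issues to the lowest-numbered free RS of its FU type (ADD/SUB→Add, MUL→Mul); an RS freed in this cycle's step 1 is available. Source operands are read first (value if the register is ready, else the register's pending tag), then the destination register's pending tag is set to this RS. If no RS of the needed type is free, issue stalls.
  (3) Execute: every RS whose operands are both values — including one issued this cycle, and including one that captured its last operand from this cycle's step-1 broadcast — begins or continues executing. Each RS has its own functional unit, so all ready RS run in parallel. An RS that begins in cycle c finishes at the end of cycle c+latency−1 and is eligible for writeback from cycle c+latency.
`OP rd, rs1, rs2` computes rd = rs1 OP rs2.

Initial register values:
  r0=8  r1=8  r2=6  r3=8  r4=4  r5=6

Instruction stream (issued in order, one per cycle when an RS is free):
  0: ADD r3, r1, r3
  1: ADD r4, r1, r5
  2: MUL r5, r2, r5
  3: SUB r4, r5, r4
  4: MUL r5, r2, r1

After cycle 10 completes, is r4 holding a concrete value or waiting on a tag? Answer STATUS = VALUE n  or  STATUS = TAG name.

cycle 1: issue ADD r3<-Add1 // r0:8,r1:8,r2:6,r3:Add1,r4:4,r5:6
cycle 2: issue ADD r4<-Add2 // r0:8,r1:8,r2:6,r3:Add1,r4:Add2,r5:6
cycle 3: issue MUL r5<-Mul1 // r0:8,r1:8,r2:6,r3:Add1,r4:Add2,r5:Mul1
cycle 4: CDB Add1=16; issue SUB r4<-Add1 // r0:8,r1:8,r2:6,r3:16,r4:Add1,r5:Mul1
cycle 5: CDB Add2=14; issue MUL r5<-Mul2 // r0:8,r1:8,r2:6,r3:16,r4:Add1,r5:Mul2
cycle 6: - // r0:8,r1:8,r2:6,r3:16,r4:Add1,r5:Mul2
cycle 7: CDB Mul1=36 // r0:8,r1:8,r2:6,r3:16,r4:Add1,r5:Mul2
cycle 8: - // r0:8,r1:8,r2:6,r3:16,r4:Add1,r5:Mul2
cycle 9: CDB Mul2=48 // r0:8,r1:8,r2:6,r3:16,r4:Add1,r5:48
cycle 10: CDB Add1=22 // r0:8,r1:8,r2:6,r3:16,r4:22,r5:48

STATUS = VALUE 22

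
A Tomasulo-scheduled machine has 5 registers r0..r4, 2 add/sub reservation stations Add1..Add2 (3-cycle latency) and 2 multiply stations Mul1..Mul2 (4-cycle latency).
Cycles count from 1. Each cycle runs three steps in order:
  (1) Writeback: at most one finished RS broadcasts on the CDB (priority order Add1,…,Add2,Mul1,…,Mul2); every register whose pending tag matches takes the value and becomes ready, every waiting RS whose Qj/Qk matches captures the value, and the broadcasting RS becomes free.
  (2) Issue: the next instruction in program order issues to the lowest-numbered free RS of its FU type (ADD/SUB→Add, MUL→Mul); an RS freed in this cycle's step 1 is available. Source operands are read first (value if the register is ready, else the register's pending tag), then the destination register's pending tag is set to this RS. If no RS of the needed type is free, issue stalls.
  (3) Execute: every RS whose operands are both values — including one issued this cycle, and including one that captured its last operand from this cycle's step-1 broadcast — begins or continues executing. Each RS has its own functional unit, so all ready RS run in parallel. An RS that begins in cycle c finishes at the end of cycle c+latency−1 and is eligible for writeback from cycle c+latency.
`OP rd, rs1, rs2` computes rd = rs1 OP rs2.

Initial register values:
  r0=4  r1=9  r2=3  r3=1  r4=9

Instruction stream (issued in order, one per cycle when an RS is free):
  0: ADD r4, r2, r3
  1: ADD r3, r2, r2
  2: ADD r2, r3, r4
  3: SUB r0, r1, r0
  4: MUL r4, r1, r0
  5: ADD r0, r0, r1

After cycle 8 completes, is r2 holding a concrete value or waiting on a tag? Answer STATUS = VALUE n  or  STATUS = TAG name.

cycle 1: issue ADD r4<-Add1 // r0:4,r1:9,r2:3,r3:1,r4:Add1
cycle 2: issue ADD r3<-Add2 // r0:4,r1:9,r2:3,r3:Add2,r4:Add1
cycle 3: stall // r0:4,r1:9,r2:3,r3:Add2,r4:Add1
cycle 4: CDB Add1=4; issue ADD r2<-Add1 // r0:4,r1:9,r2:Add1,r3:Add2,r4:4
cycle 5: CDB Add2=6; issue SUB r0<-Add2 // r0:Add2,r1:9,r2:Add1,r3:6,r4:4
cycle 6: issue MUL r4<-Mul1 // r0:Add2,r1:9,r2:Add1,r3:6,r4:Mul1
cycle 7: stall // r0:Add2,r1:9,r2:Add1,r3:6,r4:Mul1
cycle 8: CDB Add1=10; issue ADD r0<-Add1 // r0:Add1,r1:9,r2:10,r3:6,r4:Mul1

STATUS = VALUE 10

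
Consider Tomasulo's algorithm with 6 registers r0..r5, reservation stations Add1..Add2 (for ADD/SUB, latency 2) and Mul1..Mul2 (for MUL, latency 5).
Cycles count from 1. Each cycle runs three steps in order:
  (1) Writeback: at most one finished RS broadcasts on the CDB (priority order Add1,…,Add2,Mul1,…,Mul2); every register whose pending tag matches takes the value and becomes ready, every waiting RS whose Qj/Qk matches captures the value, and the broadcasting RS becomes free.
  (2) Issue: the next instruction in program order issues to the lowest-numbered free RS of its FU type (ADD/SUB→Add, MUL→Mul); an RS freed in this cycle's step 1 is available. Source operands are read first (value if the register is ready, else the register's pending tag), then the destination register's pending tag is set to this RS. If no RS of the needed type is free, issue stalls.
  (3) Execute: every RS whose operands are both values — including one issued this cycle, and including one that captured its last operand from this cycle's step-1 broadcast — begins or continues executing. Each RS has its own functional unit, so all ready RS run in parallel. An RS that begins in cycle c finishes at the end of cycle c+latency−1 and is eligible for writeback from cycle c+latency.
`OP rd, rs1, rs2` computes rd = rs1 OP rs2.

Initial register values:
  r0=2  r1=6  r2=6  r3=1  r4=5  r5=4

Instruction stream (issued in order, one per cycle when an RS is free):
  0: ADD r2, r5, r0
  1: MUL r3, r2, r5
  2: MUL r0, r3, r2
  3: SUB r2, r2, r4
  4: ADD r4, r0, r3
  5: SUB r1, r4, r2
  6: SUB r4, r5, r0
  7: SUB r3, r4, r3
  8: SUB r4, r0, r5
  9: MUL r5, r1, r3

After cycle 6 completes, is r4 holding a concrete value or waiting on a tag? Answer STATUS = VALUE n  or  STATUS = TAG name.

cycle 1: issue ADD r2<-Add1 // r0:2,r1:6,r2:Add1,r3:1,r4:5,r5:4
cycle 2: issue MUL r3<-Mul1 // r0:2,r1:6,r2:Add1,r3:Mul1,r4:5,r5:4
cycle 3: CDB Add1=6; issue MUL r0<-Mul2 // r0:Mul2,r1:6,r2:6,r3:Mul1,r4:5,r5:4
cycle 4: issue SUB r2<-Add1 // r0:Mul2,r1:6,r2:Add1,r3:Mul1,r4:5,r5:4
cycle 5: issue ADD r4<-Add2 // r0:Mul2,r1:6,r2:Add1,r3:Mul1,r4:Add2,r5:4
cycle 6: CDB Add1=1; issue SUB r1<-Add1 // r0:Mul2,r1:Add1,r2:1,r3:Mul1,r4:Add2,r5:4

STATUS = TAG Add2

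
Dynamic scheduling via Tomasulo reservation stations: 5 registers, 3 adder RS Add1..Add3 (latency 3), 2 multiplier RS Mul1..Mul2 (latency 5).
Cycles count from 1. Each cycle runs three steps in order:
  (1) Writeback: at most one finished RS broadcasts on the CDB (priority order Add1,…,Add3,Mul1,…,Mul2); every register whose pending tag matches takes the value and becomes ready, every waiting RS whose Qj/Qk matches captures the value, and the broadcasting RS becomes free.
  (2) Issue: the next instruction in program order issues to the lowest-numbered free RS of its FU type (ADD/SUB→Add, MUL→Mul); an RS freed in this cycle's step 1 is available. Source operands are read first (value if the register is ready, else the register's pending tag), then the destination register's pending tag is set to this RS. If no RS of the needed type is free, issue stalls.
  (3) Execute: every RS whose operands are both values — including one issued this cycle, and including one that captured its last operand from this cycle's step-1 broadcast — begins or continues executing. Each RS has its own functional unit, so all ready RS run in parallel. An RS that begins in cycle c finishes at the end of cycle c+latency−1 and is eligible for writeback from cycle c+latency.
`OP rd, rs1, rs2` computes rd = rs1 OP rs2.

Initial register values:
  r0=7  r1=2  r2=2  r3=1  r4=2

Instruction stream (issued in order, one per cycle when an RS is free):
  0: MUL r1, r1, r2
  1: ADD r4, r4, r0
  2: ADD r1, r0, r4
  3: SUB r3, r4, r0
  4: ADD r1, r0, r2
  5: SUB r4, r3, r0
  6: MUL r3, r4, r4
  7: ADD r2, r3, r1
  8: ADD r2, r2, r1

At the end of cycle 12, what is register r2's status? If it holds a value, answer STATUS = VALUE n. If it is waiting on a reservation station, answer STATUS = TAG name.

  c1: issue MUL r1<-Mul1  regs: r0:7,r1:Mul1,r2:2,r3:1,r4:2
  c2: issue ADD r4<-Add1  regs: r0:7,r1:Mul1,r2:2,r3:1,r4:Add1
  c3: issue ADD r1<-Add2  regs: r0:7,r1:Add2,r2:2,r3:1,r4:Add1
  c4: issue SUB r3<-Add3  regs: r0:7,r1:Add2,r2:2,r3:Add3,r4:Add1
  c5: CDB Add1=9; issue ADD r1<-Add1  regs: r0:7,r1:Add1,r2:2,r3:Add3,r4:9
  c6: CDB Mul1=4; stall  regs: r0:7,r1:Add1,r2:2,r3:Add3,r4:9
  c7: stall  regs: r0:7,r1:Add1,r2:2,r3:Add3,r4:9
  c8: CDB Add1=9; issue SUB r4<-Add1  regs: r0:7,r1:9,r2:2,r3:Add3,r4:Add1
  c9: CDB Add2=16; issue MUL r3<-Mul1  regs: r0:7,r1:9,r2:2,r3:Mul1,r4:Add1
  c10: CDB Add3=2; issue ADD r2<-Add2  regs: r0:7,r1:9,r2:Add2,r3:Mul1,r4:Add1
  c11: issue ADD r2<-Add3  regs: r0:7,r1:9,r2:Add3,r3:Mul1,r4:Add1
  c12: -  regs: r0:7,r1:9,r2:Add3,r3:Mul1,r4:Add1

STATUS = TAG Add3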